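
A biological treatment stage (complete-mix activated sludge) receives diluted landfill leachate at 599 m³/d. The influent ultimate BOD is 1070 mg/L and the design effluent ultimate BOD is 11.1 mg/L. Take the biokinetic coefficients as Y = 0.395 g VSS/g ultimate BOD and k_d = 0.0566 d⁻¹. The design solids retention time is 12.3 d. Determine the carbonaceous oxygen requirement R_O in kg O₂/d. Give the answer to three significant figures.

R_O ≈ 425 kg O₂/d

Observed yield with endogenous decay: Y_obs = Y / (1 + k_d·θ_c) = 0.395 / (1 + 0.0566 × 12.3) = 0.395 / 1.696 = 0.2329 g VSS/g ultimate BOD.
Substrate removed = Q·(S₀ − S) = 599 m³/d × (1070 − 11.1) g/m³ = 6.34×10^5 g/d = 634.3 kg/d.
Net sludge production P_X = 0.2329 × 634.3 = 147.7 kg VSS/d.
Carbonaceous O₂ demand = substrate oxidised − cell-mass equivalent = 634.3 − 1.42 × 147.7 = 424.5 kg O₂/d.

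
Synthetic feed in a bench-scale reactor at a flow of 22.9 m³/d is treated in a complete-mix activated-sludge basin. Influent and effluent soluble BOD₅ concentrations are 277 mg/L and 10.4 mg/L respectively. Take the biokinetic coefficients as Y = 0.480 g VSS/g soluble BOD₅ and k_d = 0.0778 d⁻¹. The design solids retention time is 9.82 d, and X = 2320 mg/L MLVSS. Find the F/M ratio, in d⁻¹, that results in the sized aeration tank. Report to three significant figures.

F/M ≈ 0.389 d⁻¹

Steady-state biomass mass balance: V·X·(1 + k_d·θ_c) = Y·Q·(S₀ − S)·θ_c, so V = 0.480 × 22.9 × (277 − 10.4) × 9.82 / [2320 × (1 + 0.0778 × 9.82)] = 2.88×10^4 / 4092 = 7.032 m³.
F/M = Q·S₀ / (V·X) = 22.9 × 277 / (7.032 × 2320) = 0.3888 g soluble BOD₅·(g VSS·d)⁻¹.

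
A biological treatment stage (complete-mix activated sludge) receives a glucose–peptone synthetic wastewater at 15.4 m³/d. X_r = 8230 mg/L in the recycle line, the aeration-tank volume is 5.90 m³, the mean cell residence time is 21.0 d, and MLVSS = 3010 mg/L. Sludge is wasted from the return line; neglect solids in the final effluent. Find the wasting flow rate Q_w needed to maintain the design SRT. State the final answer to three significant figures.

Q_w ≈ 0.103 m³/d

Wasting from the return line (neglecting effluent solids): Q_w = V·X / (θ_c·X_r) = 5.900 × 3010 / (21.0 × 8230) = 0.1028 m³/d.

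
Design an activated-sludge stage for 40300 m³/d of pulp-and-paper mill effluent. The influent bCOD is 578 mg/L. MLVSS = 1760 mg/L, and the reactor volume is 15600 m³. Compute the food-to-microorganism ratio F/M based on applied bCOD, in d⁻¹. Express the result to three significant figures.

F/M = Q·S₀ / (V·X) = 40300 × 578 / (15600 × 1760) = 0.8484 g bCOD·(g VSS·d)⁻¹.

F/M ≈ 0.848 d⁻¹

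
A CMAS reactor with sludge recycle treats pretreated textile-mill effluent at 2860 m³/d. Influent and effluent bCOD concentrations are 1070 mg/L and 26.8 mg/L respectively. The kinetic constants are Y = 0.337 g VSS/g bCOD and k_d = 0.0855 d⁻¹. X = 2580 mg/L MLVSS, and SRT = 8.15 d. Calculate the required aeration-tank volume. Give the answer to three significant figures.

V ≈ 1870 m³

Steady-state biomass mass balance: V·X·(1 + k_d·θ_c) = Y·Q·(S₀ − S)·θ_c, so V = 0.337 × 2860 × (1070 − 26.8) × 8.15 / [2580 × (1 + 0.0855 × 8.15)] = 8.19×10^6 / 4378 = 1872 m³.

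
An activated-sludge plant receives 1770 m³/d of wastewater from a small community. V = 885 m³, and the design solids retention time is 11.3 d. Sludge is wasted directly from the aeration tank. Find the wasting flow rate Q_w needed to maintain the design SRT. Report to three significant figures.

Q_w ≈ 78.3 m³/d

Wasting from the aeration tank: Q_w = V / θ_c = 885.0 / 11.3 = 78.32 m³/d.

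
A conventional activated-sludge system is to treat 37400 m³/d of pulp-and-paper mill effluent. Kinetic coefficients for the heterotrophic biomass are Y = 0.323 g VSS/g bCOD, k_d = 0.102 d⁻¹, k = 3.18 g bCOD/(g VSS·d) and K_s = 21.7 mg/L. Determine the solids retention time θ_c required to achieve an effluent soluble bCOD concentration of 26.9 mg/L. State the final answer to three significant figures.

θ_c ≈ 2.14 d

At the target effluent, Y k S/(K_s+S) = 0.323×3.18×26.9/48.60 = 0.5685 d⁻¹.
Then 1/θ_c = μ − k_d = 0.5685 − 0.102 = 0.4665 d⁻¹, giving θ_c = 2.144 d.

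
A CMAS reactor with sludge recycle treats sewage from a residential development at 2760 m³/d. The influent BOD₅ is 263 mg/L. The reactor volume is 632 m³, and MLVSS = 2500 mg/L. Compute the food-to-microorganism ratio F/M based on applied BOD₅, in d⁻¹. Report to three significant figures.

F/M ≈ 0.459 d⁻¹

Food-to-microorganism ratio F/M = Q S₀ / (V X) = 2760 × 263 / (632.0 × 2500) = 0.4594 d⁻¹.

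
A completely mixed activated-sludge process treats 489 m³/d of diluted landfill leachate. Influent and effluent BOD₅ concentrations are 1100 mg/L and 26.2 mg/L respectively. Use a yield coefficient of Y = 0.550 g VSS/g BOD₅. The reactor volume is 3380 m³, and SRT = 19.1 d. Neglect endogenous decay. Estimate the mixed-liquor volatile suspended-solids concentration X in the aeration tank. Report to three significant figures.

X ≈ 1630 mg/L

From V·X = Y·Q·(S₀ − S)·θ_c (decay neglected): X = 0.550 × 489 × (1100 − 26.2) × 19.1 / 3380 = 1632 mg/L.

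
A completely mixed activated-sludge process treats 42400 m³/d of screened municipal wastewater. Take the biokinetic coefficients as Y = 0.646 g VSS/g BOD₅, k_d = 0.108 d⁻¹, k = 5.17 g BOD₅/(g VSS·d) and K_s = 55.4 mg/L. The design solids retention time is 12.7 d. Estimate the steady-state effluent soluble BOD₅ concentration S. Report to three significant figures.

S ≈ 3.28 mg/L

For a completely mixed reactor with recycle the Lawrence–McCarty relation gives S = K_s·(1 + k_d·θ_c) / [θ_c·(Y·k − k_d) − 1] = 55.4 × (1 + 0.108 × 12.7) / [12.7 × (0.646 × 5.17 − 0.108) − 1] = 131.4 / 40.04 = 3.281 mg/L.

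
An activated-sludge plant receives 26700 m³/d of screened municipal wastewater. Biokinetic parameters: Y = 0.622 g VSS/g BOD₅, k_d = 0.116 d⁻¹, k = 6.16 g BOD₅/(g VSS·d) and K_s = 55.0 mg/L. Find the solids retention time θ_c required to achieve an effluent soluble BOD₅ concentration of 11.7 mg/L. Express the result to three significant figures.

At the target effluent, Y k S/(K_s+S) = 0.622×6.16×11.7/66.70 = 0.6721 d⁻¹.
1/θ_c = 0.6721 − 0.116 = 0.5561 d⁻¹, so θ_c = 1.798 d.

θ_c ≈ 1.80 d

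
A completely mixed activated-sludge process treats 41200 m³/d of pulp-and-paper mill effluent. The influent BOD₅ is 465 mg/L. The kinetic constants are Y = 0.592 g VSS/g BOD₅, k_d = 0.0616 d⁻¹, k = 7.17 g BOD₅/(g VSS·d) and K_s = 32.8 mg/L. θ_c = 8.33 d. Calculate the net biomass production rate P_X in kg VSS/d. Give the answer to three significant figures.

P_X ≈ 7470 kg VSS/d

Effluent substrate depends only on kinetics and SRT: S = K_s(1 + k_d θ_c) / [θ_c(Yk − k_d) − 1] = 32.8 × (1 + 0.0616 × 8.33) / [8.33 × (0.592 × 7.17 − 0.0616) − 1] = 49.63 / 33.84 = 1.466 mg/L.
The observed yield is Y_obs = Y/(1 + k_d·θ_c) = 0.592 / (1 + 0.0616 × 8.33) = 0.592 / 1.513 = 0.3912 g VSS per g BOD₅ removed.
Q·(S₀ − S) = 41200 × (465 − 1.47) × 10⁻³ = 19097 kg/d removed.
So the net sludge growth is P_X = 0.3912 × 19097 = 7472 kg VSS/d.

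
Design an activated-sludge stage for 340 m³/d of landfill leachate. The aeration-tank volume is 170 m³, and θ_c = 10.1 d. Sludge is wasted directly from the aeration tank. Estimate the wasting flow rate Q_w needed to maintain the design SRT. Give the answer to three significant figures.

Q_w ≈ 16.8 m³/d

With mixed-liquor wasting, θ_c = V/Q_w, so Q_w = V/θ_c = 170.0/10.1 = 16.83 m³/d.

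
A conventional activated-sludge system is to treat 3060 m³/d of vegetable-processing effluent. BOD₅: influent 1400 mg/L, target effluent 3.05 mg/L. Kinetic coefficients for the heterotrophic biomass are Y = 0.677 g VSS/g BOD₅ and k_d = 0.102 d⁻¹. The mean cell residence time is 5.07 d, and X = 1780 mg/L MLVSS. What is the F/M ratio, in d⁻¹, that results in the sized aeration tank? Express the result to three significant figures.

F/M ≈ 0.443 d⁻¹

Rearranging the biomass balance for a CMAS with decay, V = Y·Q·ΔS·θ_c / [X·(1+k_d θ_c)] = 0.677 × 3060 × (1400 − 3.05) × 5.07 / [1780 × (1 + 0.102 × 5.07)] = 1.47×10^7 / 2701 = 5433 m³.
F/M = Q·S₀ / (V·X) = 3060 × 1400 / (5433 × 1780) = 0.4430 g BOD₅·(g VSS·d)⁻¹.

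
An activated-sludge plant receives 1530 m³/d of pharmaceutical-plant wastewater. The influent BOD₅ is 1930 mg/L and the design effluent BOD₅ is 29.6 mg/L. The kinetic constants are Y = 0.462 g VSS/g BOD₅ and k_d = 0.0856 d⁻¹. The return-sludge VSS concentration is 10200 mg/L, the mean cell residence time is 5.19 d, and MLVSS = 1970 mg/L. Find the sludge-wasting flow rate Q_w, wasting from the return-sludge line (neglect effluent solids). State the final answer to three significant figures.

Q_w ≈ 91.2 m³/d

From the SRT design equation V = Y Q (S₀−S) θ_c / [X (1 + k_d θ_c)] = 0.462 × 1530 × (1930 − 29.6) × 5.19 / [1970 × (1 + 0.0856 × 5.19)] = 6.97×10^6 / 2845 = 2450 m³.
θ_c = V·X/(Q_w·X_r) when wasting from the recycle, so Q_w = V·X/(θ_c·X_r) = 2450 × 1970 / (5.19 × 10200) = 91.19 m³/d.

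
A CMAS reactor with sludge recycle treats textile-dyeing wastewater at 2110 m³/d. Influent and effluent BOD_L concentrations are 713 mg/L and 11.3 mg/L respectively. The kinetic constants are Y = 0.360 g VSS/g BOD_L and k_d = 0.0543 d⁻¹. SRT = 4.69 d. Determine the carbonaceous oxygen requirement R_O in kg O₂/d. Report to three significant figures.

Correct the yield for decay: Y_obs = Y/(1 + k_d θ_c) = 0.360 / (1 + 0.0543 × 4.69) = 0.360 / 1.255 = 0.2869.
ΔS = 713 − 11.3 = 701.7 mg/L, so the substrate removal rate is 2110 × 701.7/1000 = 1481 kg BOD_L/d.
P_X = Y_obs·Q·(S₀ − S) = 0.2869 × 1481 = 424.8 kg VSS/d.
R_O = Q·ΔS − 1.42 P_X = 1481 − 603.2 = 877.3 kg O₂/d.

R_O ≈ 877 kg O₂/d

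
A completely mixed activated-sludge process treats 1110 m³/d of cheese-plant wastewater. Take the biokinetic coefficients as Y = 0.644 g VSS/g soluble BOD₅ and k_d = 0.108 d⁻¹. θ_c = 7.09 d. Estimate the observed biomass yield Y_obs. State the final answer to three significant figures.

Observed yield with endogenous decay: Y_obs = Y / (1 + k_d·θ_c) = 0.644 / (1 + 0.108 × 7.09) = 0.644 / 1.766 = 0.3647 g VSS/g soluble BOD₅.

Y_obs ≈ 0.365 g VSS/g soluble BOD₅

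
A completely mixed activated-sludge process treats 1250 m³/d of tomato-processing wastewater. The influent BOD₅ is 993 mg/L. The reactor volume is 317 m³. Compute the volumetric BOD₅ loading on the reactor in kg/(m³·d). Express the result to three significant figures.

L_v = Q S₀ / V = 1250 × 993 × 10⁻³ / 317.0 = 3.916 kg/(m³·d).

L_v ≈ 3.92 kg BOD₅/(m³·d)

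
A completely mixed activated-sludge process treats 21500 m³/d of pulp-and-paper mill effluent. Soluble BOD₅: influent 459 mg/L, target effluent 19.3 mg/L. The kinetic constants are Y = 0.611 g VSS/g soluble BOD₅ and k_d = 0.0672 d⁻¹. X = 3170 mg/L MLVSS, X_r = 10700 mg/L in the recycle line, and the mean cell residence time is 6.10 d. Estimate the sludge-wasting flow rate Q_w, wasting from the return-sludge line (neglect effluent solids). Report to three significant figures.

Q_w ≈ 383 m³/d

From the SRT design equation V = Y Q (S₀−S) θ_c / [X (1 + k_d θ_c)] = 0.611 × 21500 × (459 − 19.3) × 6.10 / [3170 × (1 + 0.0672 × 6.10)] = 3.52×10^7 / 4469 = 7883 m³.
Q_w = (V·X)/(θ_c X_r) = 7883 × 3170 / (6.10 × 10700) = 382.9 m³/d.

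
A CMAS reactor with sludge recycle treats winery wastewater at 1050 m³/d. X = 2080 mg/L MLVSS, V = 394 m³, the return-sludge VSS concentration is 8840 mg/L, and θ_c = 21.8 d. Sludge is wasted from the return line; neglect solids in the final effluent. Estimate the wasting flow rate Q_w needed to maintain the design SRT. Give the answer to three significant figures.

Q_w ≈ 4.25 m³/d

θ_c = V·X/(Q_w·X_r) when wasting from the recycle, so Q_w = V·X/(θ_c·X_r) = 394.0 × 2080 / (21.8 × 8840) = 4.253 m³/d.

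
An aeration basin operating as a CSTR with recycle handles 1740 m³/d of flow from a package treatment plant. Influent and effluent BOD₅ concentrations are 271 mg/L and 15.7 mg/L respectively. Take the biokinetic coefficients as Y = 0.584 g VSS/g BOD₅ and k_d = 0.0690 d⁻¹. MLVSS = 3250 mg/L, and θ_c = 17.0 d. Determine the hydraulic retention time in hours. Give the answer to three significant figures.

From the SRT design equation V = Y Q (S₀−S) θ_c / [X (1 + k_d θ_c)] = 0.584 × 1740 × (271 − 15.7) × 17.0 / [3250 × (1 + 0.0690 × 17.0)] = 4.41×10^6 / 7062 = 624.5 m³.
τ = V/Q = 624.5/1740 = 0.3589 d, or 8.614 h.

τ ≈ 8.61 h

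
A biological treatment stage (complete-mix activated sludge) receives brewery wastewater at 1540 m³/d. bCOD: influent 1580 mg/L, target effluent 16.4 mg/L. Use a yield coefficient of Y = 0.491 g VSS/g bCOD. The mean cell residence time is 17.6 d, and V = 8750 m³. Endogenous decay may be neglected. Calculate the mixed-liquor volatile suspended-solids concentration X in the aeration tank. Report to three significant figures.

From V·X = Y·Q·(S₀ − S)·θ_c (decay neglected): X = 0.491 × 1540 × (1580 − 16.4) × 17.6 / 8750 = 2378 mg/L.

X ≈ 2380 mg/L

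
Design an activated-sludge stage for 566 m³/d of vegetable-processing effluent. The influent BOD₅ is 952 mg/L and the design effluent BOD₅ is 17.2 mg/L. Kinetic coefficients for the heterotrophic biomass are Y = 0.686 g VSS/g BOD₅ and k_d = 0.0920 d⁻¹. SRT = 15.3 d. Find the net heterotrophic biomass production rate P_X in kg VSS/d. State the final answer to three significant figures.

Correct the yield for decay: Y_obs = Y/(1 + k_d θ_c) = 0.686 / (1 + 0.0920 × 15.3) = 0.686 / 2.408 = 0.2849.
Q·(S₀ − S) = 566 × (952 − 17.2) × 10⁻³ = 529.1 kg/d removed.
P_X = Y_obs · Q(S₀ − S) = 0.2849 × 529.1 = 150.8 kg VSS/d.

P_X ≈ 151 kg VSS/d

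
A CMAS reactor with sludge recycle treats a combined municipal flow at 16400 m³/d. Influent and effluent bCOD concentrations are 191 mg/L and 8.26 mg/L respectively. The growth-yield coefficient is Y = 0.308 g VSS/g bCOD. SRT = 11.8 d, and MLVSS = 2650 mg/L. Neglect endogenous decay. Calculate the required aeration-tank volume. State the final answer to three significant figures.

With k_d = 0 the design equation reduces to V = Y Q (S₀−S) θ_c / X = 0.308 × 16400 × (191 − 8.26) × 11.8 / 2650 = 4110 m³.

V ≈ 4110 m³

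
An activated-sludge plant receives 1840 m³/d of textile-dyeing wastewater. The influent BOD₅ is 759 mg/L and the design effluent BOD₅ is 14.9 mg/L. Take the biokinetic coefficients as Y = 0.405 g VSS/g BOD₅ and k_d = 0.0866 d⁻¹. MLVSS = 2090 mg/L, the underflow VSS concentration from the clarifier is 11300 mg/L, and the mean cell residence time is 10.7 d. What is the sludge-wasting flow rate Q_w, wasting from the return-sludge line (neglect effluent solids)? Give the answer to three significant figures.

Q_w ≈ 25.5 m³/d

Rearranging the biomass balance for a CMAS with decay, V = Y·Q·ΔS·θ_c / [X·(1+k_d θ_c)] = 0.405 × 1840 × (759 − 14.9) × 10.7 / [2090 × (1 + 0.0866 × 10.7)] = 5.93×10^6 / 4027 = 1473 m³.
Q_w = (V·X)/(θ_c X_r) = 1473 × 2090 / (10.7 × 11300) = 25.47 m³/d.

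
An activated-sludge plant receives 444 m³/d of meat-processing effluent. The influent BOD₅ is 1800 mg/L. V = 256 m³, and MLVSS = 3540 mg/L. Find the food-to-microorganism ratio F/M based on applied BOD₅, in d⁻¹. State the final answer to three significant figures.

Food-to-microorganism ratio F/M = Q S₀ / (V X) = 444 × 1800 / (256.0 × 3540) = 0.8819 d⁻¹.

F/M ≈ 0.882 d⁻¹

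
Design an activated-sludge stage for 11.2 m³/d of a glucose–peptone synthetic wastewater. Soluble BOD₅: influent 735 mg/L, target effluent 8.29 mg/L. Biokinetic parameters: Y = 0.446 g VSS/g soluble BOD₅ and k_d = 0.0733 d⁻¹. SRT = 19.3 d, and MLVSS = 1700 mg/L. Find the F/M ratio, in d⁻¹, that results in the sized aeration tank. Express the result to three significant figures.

F/M ≈ 0.284 d⁻¹

Steady-state biomass mass balance: V·X·(1 + k_d·θ_c) = Y·Q·(S₀ − S)·θ_c, so V = 0.446 × 11.2 × (735 − 8.29) × 19.3 / [1700 × (1 + 0.0733 × 19.3)] = 7.01×10^4 / 4105 = 17.07 m³.
F/M = Q·S₀ / (V·X) = 11.2 × 735 / (17.07 × 1700) = 0.2837 g soluble BOD₅·(g VSS·d)⁻¹.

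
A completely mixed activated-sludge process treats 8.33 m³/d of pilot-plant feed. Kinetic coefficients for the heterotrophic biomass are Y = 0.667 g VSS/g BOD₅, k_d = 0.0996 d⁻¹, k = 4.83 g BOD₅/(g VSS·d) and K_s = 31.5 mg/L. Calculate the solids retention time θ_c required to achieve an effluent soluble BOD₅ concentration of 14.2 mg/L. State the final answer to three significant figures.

Specific growth rate at S = 14.2 mg/L: μ = YkS/(K_s+S) = 0.667·4.83·14.2/(31.5+14.2) = 1.001 d⁻¹.
Then 1/θ_c = μ − k_d = 1.001 − 0.0996 = 0.9014 d⁻¹, giving θ_c = 1.109 d.

θ_c ≈ 1.11 d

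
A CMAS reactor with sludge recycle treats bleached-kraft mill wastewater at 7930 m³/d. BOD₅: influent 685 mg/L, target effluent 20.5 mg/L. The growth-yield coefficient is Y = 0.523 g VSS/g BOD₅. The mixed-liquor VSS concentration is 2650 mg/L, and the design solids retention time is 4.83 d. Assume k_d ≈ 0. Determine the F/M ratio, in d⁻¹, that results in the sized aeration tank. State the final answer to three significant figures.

Biomass mass balance (decay neglected): V·X = Y·Q·(S₀ − S)·θ_c, so V = 0.523 × 7930 × (685 − 20.5) × 4.83 / 2650 = 5023 m³.
Food-to-microorganism ratio F/M = Q S₀ / (V X) = 7930 × 685 / (5023 × 2650) = 0.4081 d⁻¹.

F/M ≈ 0.408 d⁻¹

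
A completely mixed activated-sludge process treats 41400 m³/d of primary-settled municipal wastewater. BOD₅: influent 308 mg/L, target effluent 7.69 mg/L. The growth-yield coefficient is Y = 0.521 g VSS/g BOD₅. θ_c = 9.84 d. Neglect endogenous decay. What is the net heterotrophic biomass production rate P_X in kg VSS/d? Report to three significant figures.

With endogenous decay neglected, the observed yield equals the true yield: Y_obs = Y = 0.521 g VSS/g BOD₅.
Q·(S₀ − S) = 41400 × (308 − 7.69) × 10⁻³ = 12433 kg/d removed.
Net biomass production P_X = Y_obs × Q·(S₀ − S) = 0.5210 × 12433 = 6478 kg VSS/d.

P_X ≈ 6480 kg VSS/d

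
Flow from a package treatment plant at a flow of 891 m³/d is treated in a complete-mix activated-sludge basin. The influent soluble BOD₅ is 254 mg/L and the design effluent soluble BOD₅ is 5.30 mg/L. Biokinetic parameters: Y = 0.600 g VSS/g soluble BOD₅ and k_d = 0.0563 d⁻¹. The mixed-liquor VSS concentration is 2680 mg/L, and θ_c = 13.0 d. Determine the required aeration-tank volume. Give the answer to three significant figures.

V ≈ 372 m³

Rearranging the biomass balance for a CMAS with decay, V = Y·Q·ΔS·θ_c / [X·(1+k_d θ_c)] = 0.600 × 891 × (254 − 5.30) × 13.0 / [2680 × (1 + 0.0563 × 13.0)] = 1.73×10^6 / 4641 = 372.4 m³.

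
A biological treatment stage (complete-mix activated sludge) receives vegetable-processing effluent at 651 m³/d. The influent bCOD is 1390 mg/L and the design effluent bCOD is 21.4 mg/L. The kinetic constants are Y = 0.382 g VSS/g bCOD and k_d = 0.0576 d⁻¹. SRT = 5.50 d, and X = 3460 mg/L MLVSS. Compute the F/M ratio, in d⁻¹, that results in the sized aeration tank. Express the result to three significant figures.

From the SRT design equation V = Y Q (S₀−S) θ_c / [X (1 + k_d θ_c)] = 0.382 × 651 × (1390 − 21.4) × 5.50 / [3460 × (1 + 0.0576 × 5.50)] = 1.87×10^6 / 4556 = 410.9 m³.
F/M = Q·S₀ / (V·X) = 651 × 1390 / (410.9 × 3460) = 0.6365 g bCOD·(g VSS·d)⁻¹.

F/M ≈ 0.637 d⁻¹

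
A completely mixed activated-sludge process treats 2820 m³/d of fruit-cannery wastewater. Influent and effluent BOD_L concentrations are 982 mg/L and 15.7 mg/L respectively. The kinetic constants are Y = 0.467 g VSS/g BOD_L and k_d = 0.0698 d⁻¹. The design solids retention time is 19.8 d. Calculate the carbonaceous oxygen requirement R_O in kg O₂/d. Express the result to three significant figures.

The observed yield is Y_obs = Y/(1 + k_d·θ_c) = 0.467 / (1 + 0.0698 × 19.8) = 0.467 / 2.382 = 0.1961 g VSS per g BOD_L removed.
Mass of BOD_L removed per day: Q(S₀ − S) = 2820 × 966.3 g/m³ = 2725 kg/d.
P_X = Y_obs·Q·(S₀ − S) = 0.1961 × 2725 = 534.2 kg VSS/d.
Carbonaceous O₂ demand = substrate oxidised − cell-mass equivalent = 2725 − 1.42 × 534.2 = 1966 kg O₂/d.

R_O ≈ 1970 kg O₂/d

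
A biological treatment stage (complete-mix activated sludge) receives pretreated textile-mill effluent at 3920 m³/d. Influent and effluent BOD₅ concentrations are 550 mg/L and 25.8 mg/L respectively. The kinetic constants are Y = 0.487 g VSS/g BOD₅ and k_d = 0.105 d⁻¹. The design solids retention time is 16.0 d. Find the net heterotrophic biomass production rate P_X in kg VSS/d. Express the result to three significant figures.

The observed yield is Y_obs = Y/(1 + k_d·θ_c) = 0.487 / (1 + 0.105 × 16.0) = 0.487 / 2.680 = 0.1817 g VSS per g BOD₅ removed.
ΔS = 550 − 25.8 = 524.2 mg/L, so the substrate removal rate is 3920 × 524.2/1000 = 2055 kg BOD₅/d.
P_X = Y_obs · Q(S₀ − S) = 0.1817 × 2055 = 373.4 kg VSS/d.

P_X ≈ 373 kg VSS/d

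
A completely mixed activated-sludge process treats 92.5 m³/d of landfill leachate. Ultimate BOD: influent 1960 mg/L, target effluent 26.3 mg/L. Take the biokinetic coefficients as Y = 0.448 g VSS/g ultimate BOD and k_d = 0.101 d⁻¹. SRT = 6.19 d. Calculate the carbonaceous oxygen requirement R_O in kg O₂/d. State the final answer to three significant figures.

R_O ≈ 109 kg O₂/d

Y_obs = Y / (1 + k_d θ_c) = 0.448 / (1 + 0.101 × 6.19) = 0.448 / 1.625 = 0.2757.
Substrate removed = Q·(S₀ − S) = 92.5 m³/d × (1960 − 26.3) g/m³ = 1.79×10^5 g/d = 178.9 kg/d.
Biomass synthesised: P_X = Y_obs × 178.9 = 49.31 kg VSS/d.
R_O = Q·(S₀ − S) − 1.42·P_X = 178.9 − 1.42 × 49.31 = 108.9 kg O₂/d.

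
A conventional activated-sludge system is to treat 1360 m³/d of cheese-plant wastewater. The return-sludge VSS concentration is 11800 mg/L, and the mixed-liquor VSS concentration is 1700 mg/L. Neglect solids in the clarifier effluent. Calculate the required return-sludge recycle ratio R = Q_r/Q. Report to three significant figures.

R ≈ 0.168

Solids balance on the clarifier gives (1+R)X = R·X_r, so R = X/(X_r − X) = 1700 / (11800 − 1700) = 0.1683.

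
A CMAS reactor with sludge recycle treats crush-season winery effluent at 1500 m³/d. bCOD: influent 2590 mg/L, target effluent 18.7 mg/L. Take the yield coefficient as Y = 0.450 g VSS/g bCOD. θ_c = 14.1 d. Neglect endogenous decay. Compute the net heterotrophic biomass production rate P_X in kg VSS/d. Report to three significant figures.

No decay correction is needed, so Y_obs = Y = 0.450.
Mass of bCOD removed per day: Q(S₀ − S) = 1500 × 2571 g/m³ = 3857 kg/d.
P_X = Y_obs · Q(S₀ − S) = 0.4500 × 3857 = 1736 kg VSS/d.

P_X ≈ 1740 kg VSS/d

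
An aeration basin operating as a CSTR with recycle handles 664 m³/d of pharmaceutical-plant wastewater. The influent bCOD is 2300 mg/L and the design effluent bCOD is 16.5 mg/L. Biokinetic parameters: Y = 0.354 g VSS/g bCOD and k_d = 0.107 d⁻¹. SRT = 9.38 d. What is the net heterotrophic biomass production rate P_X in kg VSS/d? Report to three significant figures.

P_X ≈ 268 kg VSS/d

Observed yield with endogenous decay: Y_obs = Y / (1 + k_d·θ_c) = 0.354 / (1 + 0.107 × 9.38) = 0.354 / 2.004 = 0.1767 g VSS/g bCOD.
Substrate removed = Q·(S₀ − S) = 664 m³/d × (2300 − 16.5) g/m³ = 1.52×10^6 g/d = 1516 kg/d.
Net biomass production P_X = Y_obs × Q·(S₀ − S) = 0.1767 × 1516 = 267.9 kg VSS/d.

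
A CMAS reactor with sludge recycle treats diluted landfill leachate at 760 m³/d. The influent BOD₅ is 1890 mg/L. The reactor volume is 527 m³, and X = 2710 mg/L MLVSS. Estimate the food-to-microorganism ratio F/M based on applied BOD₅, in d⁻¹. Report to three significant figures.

F/M ≈ 1.01 d⁻¹

Food-to-microorganism ratio F/M = Q S₀ / (V X) = 760 × 1890 / (527.0 × 2710) = 1.006 d⁻¹.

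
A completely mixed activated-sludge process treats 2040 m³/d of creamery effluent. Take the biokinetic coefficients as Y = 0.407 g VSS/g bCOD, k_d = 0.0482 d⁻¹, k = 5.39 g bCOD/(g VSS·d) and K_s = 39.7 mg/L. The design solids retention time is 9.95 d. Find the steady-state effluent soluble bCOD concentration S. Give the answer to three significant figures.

S ≈ 2.89 mg/L

Effluent substrate depends only on kinetics and SRT: S = K_s(1 + k_d θ_c) / [θ_c(Yk − k_d) − 1] = 39.7 × (1 + 0.0482 × 9.95) / [9.95 × (0.407 × 5.39 − 0.0482) − 1] = 58.74 / 20.35 = 2.887 mg/L.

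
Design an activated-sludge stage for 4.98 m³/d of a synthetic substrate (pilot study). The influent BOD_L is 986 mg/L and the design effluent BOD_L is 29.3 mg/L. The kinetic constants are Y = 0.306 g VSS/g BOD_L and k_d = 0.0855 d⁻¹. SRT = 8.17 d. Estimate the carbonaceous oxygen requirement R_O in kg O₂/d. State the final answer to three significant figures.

Correct the yield for decay: Y_obs = Y/(1 + k_d θ_c) = 0.306 / (1 + 0.0855 × 8.17) = 0.306 / 1.699 = 0.1802.
Substrate removed = Q·(S₀ − S) = 4.98 m³/d × (986 − 29.3) g/m³ = 4.76×10^3 g/d = 4.764 kg/d.
P_X = Y_obs·Q·(S₀ − S) = 0.1802 × 4.764 = 0.8583 kg VSS/d.
R_O = Q·(S₀ − S) − 1.42·P_X = 4.764 − 1.42 × 0.8583 = 3.546 kg O₂/d.

R_O ≈ 3.55 kg O₂/d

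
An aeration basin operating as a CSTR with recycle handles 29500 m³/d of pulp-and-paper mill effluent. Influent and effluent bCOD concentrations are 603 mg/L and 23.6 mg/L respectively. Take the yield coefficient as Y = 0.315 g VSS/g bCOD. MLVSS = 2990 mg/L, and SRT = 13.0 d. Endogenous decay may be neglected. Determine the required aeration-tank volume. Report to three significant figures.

With k_d = 0 the design equation reduces to V = Y Q (S₀−S) θ_c / X = 0.315 × 29500 × (603 − 23.6) × 13.0 / 2990 = 23409 m³.

V ≈ 23400 m³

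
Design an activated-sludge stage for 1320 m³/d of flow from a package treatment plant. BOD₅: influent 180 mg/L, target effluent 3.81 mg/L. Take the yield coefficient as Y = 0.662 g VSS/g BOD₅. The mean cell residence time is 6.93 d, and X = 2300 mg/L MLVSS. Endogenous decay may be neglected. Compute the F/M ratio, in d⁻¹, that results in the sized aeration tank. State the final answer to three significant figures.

With k_d = 0 the design equation reduces to V = Y Q (S₀−S) θ_c / X = 0.662 × 1320 × (180 − 3.81) × 6.93 / 2300 = 463.9 m³.
F/M = Q·S₀ / (V·X) = 1320 × 180 / (463.9 × 2300) = 0.2227 g BOD₅·(g VSS·d)⁻¹.

F/M ≈ 0.223 d⁻¹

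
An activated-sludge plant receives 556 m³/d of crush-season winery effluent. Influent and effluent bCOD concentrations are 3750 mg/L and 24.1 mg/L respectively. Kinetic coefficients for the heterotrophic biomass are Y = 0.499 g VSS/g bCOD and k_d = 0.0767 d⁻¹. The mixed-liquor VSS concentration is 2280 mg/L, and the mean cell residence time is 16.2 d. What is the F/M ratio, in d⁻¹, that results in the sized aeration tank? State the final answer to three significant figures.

F/M ≈ 0.279 d⁻¹

Rearranging the biomass balance for a CMAS with decay, V = Y·Q·ΔS·θ_c / [X·(1+k_d θ_c)] = 0.499 × 556 × (3750 − 24.1) × 16.2 / [2280 × (1 + 0.0767 × 16.2)] = 1.67×10^7 / 5113 = 3275 m³.
Food-to-microorganism ratio F/M = Q S₀ / (V X) = 556 × 3750 / (3275 × 2280) = 0.2792 d⁻¹.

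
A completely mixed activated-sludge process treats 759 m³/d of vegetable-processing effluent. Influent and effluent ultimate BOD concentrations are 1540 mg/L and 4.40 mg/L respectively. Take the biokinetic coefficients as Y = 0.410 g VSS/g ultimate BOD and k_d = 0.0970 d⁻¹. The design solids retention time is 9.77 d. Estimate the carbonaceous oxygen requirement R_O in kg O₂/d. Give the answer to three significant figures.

R_O ≈ 817 kg O₂/d

Correct the yield for decay: Y_obs = Y/(1 + k_d θ_c) = 0.410 / (1 + 0.0970 × 9.77) = 0.410 / 1.948 = 0.2105.
Mass of ultimate BOD removed per day: Q(S₀ − S) = 759 × 1536 g/m³ = 1166 kg/d.
Biomass synthesised: P_X = Y_obs × 1166 = 245.3 kg VSS/d.
R_O = Q·ΔS − 1.42 P_X = 1166 − 348.4 = 817.1 kg O₂/d.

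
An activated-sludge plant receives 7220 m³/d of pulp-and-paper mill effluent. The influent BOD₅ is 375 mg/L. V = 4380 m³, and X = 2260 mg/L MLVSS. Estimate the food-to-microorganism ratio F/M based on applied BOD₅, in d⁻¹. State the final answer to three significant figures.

F/M ≈ 0.274 d⁻¹

F/M = applied load / biomass = Q·S₀/(V·X) = 7220 × 375 / (4380 × 2260) = 0.2735 d⁻¹.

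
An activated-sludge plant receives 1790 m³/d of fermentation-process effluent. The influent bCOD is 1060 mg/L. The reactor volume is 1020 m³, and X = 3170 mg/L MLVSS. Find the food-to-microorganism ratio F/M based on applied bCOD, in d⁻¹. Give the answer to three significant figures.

F/M ≈ 0.587 d⁻¹

F/M = Q·S₀ / (V·X) = 1790 × 1060 / (1020 × 3170) = 0.5868 g bCOD·(g VSS·d)⁻¹.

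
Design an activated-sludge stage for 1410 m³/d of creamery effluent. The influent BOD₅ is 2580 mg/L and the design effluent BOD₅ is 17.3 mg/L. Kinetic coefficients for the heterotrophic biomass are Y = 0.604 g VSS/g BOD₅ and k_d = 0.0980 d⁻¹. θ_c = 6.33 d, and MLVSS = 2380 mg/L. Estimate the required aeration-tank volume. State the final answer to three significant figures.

Rearranging the biomass balance for a CMAS with decay, V = Y·Q·ΔS·θ_c / [X·(1+k_d θ_c)] = 0.604 × 1410 × (2580 − 17.3) × 6.33 / [2380 × (1 + 0.0980 × 6.33)] = 1.38×10^7 / 3856 = 3582 m³.

V ≈ 3580 m³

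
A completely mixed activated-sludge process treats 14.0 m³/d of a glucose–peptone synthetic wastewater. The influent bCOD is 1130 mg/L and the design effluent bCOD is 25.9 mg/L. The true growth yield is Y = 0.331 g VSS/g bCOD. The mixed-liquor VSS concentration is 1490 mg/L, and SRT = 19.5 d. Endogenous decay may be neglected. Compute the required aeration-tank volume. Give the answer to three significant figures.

V ≈ 67.0 m³

V·X = Y·Q·ΔS·θ_c gives V = 0.331 × 14.0 × (1130 − 25.9) × 19.5 / 1490 = 66.96 m³.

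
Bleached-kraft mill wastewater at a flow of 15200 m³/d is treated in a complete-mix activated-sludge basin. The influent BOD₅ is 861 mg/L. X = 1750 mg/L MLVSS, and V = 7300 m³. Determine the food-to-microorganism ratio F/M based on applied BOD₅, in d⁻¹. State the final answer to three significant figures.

F/M = Q·S₀ / (V·X) = 15200 × 861 / (7300 × 1750) = 1.024 g BOD₅·(g VSS·d)⁻¹.

F/M ≈ 1.02 d⁻¹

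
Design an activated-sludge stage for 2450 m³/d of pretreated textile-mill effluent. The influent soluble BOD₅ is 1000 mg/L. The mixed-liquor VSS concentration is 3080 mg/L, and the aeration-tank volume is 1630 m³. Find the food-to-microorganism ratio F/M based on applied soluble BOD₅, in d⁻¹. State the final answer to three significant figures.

Food-to-microorganism ratio F/M = Q S₀ / (V X) = 2450 × 1000 / (1630 × 3080) = 0.4880 d⁻¹.

F/M ≈ 0.488 d⁻¹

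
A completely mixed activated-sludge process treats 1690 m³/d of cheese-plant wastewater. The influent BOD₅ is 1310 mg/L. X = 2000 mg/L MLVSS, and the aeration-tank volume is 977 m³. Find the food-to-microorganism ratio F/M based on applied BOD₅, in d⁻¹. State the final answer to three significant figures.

F/M ≈ 1.13 d⁻¹

F/M = applied load / biomass = Q·S₀/(V·X) = 1690 × 1310 / (977.0 × 2000) = 1.133 d⁻¹.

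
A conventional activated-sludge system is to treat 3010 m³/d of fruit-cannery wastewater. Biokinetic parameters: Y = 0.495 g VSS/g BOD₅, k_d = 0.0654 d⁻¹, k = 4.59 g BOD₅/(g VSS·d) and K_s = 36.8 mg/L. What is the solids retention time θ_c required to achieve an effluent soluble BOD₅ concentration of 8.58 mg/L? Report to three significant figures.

From 1/θ_c = Y·k·S/(K_s + S) − k_d: Y·k·S/(K_s+S) = 0.495 × 4.59 × 8.58 / (36.8 + 8.58) = 0.4296 d⁻¹.
θ_c = 1/(μ − k_d) = 1/(0.4296 − 0.0654) = 1/0.3642 = 2.746 d.

θ_c ≈ 2.75 d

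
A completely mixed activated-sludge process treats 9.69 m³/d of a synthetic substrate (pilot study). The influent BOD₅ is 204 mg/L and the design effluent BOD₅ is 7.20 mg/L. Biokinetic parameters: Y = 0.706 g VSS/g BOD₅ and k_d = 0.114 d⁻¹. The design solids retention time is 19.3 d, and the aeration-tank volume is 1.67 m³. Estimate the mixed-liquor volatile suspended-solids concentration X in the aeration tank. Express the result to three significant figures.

X ≈ 4860 mg/L

X = Y·Q·ΔS·θ_c / [V·(1 + k_d θ_c)] = 0.706 × 9.69 × (204 − 7.20) × 19.3 / [1.67 × (1 + 0.114 × 19.3)] = 4862 mg/L.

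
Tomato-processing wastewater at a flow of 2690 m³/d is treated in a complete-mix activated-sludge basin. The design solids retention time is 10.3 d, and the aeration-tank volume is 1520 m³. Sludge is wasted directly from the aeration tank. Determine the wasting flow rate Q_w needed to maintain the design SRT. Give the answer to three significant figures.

Q_w ≈ 148 m³/d

With mixed-liquor wasting, θ_c = V/Q_w, so Q_w = V/θ_c = 1520/10.3 = 147.6 m³/d.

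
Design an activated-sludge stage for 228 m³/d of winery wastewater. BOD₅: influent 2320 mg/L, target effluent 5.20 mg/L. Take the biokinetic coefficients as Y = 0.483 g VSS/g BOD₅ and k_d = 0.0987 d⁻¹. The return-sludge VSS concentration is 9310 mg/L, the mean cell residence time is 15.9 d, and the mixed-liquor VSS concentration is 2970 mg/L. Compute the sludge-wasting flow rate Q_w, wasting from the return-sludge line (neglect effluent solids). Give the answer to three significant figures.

From the SRT design equation V = Y Q (S₀−S) θ_c / [X (1 + k_d θ_c)] = 0.483 × 228 × (2320 − 5.20) × 15.9 / [2970 × (1 + 0.0987 × 15.9)] = 4.05×10^6 / 7631 = 531.1 m³.
Q_w = (V·X)/(θ_c X_r) = 531.1 × 2970 / (15.9 × 9310) = 10.66 m³/d.

Q_w ≈ 10.7 m³/d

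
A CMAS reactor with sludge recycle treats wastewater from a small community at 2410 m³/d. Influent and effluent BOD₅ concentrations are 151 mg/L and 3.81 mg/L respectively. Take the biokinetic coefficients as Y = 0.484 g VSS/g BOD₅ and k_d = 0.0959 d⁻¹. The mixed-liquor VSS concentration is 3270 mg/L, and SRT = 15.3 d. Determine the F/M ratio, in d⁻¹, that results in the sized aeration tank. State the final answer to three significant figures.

Rearranging the biomass balance for a CMAS with decay, V = Y·Q·ΔS·θ_c / [X·(1+k_d θ_c)] = 0.484 × 2410 × (151 − 3.81) × 15.3 / [3270 × (1 + 0.0959 × 15.3)] = 2.63×10^6 / 8068 = 325.6 m³.
Food-to-microorganism ratio F/M = Q S₀ / (V X) = 2410 × 151 / (325.6 × 3270) = 0.3418 d⁻¹.

F/M ≈ 0.342 d⁻¹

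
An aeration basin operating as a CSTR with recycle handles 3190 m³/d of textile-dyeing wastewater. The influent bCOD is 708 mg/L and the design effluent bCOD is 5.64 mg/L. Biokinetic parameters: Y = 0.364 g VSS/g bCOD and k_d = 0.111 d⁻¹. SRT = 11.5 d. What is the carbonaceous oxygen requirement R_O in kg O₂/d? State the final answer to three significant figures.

Observed yield with endogenous decay: Y_obs = Y / (1 + k_d·θ_c) = 0.364 / (1 + 0.111 × 11.5) = 0.364 / 2.276 = 0.1599 g VSS/g bCOD.
Q·(S₀ − S) = 3190 × (708 − 5.64) × 10⁻³ = 2241 kg/d removed.
Net sludge production P_X = 0.1599 × 2241 = 358.2 kg VSS/d.
Carbonaceous O₂ demand = substrate oxidised − cell-mass equivalent = 2241 − 1.42 × 358.2 = 1732 kg O₂/d.

R_O ≈ 1730 kg O₂/d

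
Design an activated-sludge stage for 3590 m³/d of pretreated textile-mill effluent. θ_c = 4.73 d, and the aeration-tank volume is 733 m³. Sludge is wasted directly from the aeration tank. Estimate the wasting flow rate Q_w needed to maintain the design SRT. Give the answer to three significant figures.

With mixed-liquor wasting, θ_c = V/Q_w, so Q_w = V/θ_c = 733.0/4.73 = 155.0 m³/d.

Q_w ≈ 155 m³/d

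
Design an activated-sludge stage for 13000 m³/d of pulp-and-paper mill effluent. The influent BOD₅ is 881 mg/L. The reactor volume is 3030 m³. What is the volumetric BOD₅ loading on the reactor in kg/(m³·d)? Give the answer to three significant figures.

Volumetric loading L_v = Q·S₀ / V = 13000 × 881 g/m³ / 3030 m³ = 3780 g/(m³·d) = 3.780 kg BOD₅/(m³·d).

L_v ≈ 3.78 kg BOD₅/(m³·d)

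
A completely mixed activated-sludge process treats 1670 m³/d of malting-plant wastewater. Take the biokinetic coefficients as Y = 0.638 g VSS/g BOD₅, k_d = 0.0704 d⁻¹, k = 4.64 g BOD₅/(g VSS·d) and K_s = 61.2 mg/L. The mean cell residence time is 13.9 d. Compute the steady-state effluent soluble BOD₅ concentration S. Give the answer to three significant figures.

For a completely mixed reactor with recycle the Lawrence–McCarty relation gives S = K_s·(1 + k_d·θ_c) / [θ_c·(Y·k − k_d) − 1] = 61.2 × (1 + 0.0704 × 13.9) / [13.9 × (0.638 × 4.64 − 0.0704) − 1] = 121.1 / 39.17 = 3.091 mg/L.

S ≈ 3.09 mg/L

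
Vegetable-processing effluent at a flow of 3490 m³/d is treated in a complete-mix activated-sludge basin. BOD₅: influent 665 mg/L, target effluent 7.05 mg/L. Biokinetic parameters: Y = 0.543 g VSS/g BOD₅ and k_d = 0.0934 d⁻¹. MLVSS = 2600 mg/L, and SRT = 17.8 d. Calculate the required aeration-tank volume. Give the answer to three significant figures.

V ≈ 3210 m³

From the SRT design equation V = Y Q (S₀−S) θ_c / [X (1 + k_d θ_c)] = 0.543 × 3490 × (665 − 7.05) × 17.8 / [2600 × (1 + 0.0934 × 17.8)] = 2.22×10^7 / 6923 = 3206 m³.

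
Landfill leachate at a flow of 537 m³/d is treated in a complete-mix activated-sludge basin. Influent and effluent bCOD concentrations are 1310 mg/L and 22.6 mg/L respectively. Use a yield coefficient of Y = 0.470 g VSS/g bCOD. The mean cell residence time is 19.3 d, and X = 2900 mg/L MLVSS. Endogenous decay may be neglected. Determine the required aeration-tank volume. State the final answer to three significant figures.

Biomass mass balance (decay neglected): V·X = Y·Q·(S₀ − S)·θ_c, so V = 0.470 × 537 × (1310 − 22.6) × 19.3 / 2900 = 2162 m³.

V ≈ 2160 m³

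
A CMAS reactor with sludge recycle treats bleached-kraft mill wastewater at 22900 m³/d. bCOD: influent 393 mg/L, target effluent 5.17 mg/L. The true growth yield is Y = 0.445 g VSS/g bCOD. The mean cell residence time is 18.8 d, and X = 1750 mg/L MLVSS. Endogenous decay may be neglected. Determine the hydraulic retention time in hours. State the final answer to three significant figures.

V·X = Y·Q·ΔS·θ_c gives V = 0.445 × 22900 × (393 − 5.17) × 18.8 / 1750 = 42458 m³.
τ = V/Q = 42458/22900 = 1.854 d, or 44.50 h.

τ ≈ 44.5 h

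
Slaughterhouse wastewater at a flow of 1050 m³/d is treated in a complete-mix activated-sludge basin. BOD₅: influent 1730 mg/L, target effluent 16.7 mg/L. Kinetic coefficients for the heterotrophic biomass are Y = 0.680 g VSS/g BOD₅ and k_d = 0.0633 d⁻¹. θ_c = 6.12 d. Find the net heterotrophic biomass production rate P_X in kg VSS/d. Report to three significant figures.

Y_obs = Y / (1 + k_d θ_c) = 0.680 / (1 + 0.0633 × 6.12) = 0.680 / 1.387 = 0.4901.
Mass of BOD₅ removed per day: Q(S₀ − S) = 1050 × 1713 g/m³ = 1799 kg/d.
Biomass produced: P_X = Y_obs·Q·ΔS = 0.4901 × 1799 ≈ 881.7 kg VSS/d.

P_X ≈ 882 kg VSS/d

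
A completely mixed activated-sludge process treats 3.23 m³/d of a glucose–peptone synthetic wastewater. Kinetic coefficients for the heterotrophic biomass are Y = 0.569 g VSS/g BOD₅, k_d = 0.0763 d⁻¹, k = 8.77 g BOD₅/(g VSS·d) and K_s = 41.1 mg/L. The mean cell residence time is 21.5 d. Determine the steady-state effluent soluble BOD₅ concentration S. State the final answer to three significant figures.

S ≈ 1.04 mg/L

From the Monod/SRT balance for a CMAS, S = K_s·(1+k_d θ_c)/[θ_c·(Y k − k_d) − 1] = 41.1 × (1 + 0.0763 × 21.5) / [21.5 × (0.569 × 8.77 − 0.0763) − 1] = 108.5 / 104.6 = 1.037 mg/L.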